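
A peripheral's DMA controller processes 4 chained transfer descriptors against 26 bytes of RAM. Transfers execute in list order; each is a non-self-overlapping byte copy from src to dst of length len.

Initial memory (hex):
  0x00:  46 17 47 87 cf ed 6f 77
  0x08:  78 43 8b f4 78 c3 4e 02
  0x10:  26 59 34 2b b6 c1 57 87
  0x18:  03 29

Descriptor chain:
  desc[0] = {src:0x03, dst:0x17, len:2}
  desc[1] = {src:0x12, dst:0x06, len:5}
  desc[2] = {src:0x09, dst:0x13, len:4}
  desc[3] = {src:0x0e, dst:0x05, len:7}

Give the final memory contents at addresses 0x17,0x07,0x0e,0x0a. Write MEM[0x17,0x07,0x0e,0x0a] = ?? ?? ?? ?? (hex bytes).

MEM[0x17,0x07,0x0e,0x0a] = 87 26 4e c1

D0: mem[0x17..0x18] <- [87 cf]
D1: mem[0x06..0x0a] <- [34 2b b6 c1 57]
D2: mem[0x13..0x16] <- [c1 57 f4 78]
D3: mem[0x05..0x0b] <- [4e 02 26 59 34 c1 57]
query mem[0x17]=0x87, mem[0x07]=0x26, mem[0x0e]=0x4e, mem[0x0a]=0xc1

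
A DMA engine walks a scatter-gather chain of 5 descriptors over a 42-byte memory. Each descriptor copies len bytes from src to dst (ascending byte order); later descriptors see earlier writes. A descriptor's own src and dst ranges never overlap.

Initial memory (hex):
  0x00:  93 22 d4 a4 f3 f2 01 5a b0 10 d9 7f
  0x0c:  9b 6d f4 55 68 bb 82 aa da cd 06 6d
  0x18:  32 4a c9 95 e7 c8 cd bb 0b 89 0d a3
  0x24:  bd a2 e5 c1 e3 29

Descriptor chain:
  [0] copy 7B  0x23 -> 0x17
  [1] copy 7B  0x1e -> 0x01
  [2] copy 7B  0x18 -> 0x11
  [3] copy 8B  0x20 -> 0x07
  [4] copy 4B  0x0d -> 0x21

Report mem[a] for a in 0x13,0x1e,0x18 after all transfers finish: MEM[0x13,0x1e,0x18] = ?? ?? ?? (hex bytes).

MEM[0x13,0x1e,0x18] = e5 cd bd

#0 dst[0x17+7] := {0xa3,0xbd,0xa2,0xe5,0xc1,0xe3,0x29}
#1 dst[0x01+7] := {0xcd,0xbb,0x0b,0x89,0x0d,0xa3,0xbd}
#2 dst[0x11+7] := {0xbd,0xa2,0xe5,0xc1,0xe3,0x29,0xcd}
#3 dst[0x07+8] := {0x0b,0x89,0x0d,0xa3,0xbd,0xa2,0xe5,0xc1}
#4 dst[0x21+4] := {0xe5,0xc1,0x55,0x68}
query mem[0x13]=0xe5, mem[0x1e]=0xcd, mem[0x18]=0xbd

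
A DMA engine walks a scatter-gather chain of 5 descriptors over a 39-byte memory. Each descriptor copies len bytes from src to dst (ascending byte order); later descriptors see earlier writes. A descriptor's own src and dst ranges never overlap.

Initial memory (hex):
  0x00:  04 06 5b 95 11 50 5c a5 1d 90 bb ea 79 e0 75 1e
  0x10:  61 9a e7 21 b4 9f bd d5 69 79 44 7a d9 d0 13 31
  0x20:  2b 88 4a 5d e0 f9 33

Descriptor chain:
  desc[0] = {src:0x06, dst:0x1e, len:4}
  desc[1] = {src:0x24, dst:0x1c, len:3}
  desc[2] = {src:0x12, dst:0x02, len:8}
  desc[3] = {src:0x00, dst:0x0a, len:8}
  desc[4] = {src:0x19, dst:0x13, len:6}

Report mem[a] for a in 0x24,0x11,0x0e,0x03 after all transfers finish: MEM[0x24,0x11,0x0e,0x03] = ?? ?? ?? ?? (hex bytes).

MEM[0x24,0x11,0x0e,0x03] = e0 d5 b4 21

D0: mem[0x1e..0x21] <- [5c a5 1d 90]
D1: mem[0x1c..0x1e] <- [e0 f9 33]
D2: mem[0x02..0x09] <- [e7 21 b4 9f bd d5 69 79]
D3: mem[0x0a..0x11] <- [04 06 e7 21 b4 9f bd d5]
D4: mem[0x13..0x18] <- [79 44 7a e0 f9 33]
query mem[0x24]=0xe0, mem[0x11]=0xd5, mem[0x0e]=0xb4, mem[0x03]=0x21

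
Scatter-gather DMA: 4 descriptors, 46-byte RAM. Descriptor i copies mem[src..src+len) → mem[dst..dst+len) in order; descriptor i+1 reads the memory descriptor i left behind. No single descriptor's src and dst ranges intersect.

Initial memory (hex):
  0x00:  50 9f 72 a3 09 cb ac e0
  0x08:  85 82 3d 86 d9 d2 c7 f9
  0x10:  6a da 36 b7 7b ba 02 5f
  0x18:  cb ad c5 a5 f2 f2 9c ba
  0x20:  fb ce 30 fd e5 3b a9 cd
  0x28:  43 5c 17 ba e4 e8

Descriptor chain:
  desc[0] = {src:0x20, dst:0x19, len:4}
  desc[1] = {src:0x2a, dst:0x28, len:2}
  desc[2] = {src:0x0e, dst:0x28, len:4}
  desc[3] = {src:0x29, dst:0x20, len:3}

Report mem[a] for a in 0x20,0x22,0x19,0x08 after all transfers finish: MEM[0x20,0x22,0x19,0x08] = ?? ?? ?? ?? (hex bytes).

MEM[0x20,0x22,0x19,0x08] = f9 da fb 85

  after D0: wrote 4B at 0x19 = fbce30fd
  after D1: wrote 2B at 0x28 = 17ba
  after D2: wrote 4B at 0x28 = c7f96ada
  after D3: wrote 3B at 0x20 = f96ada
query mem[0x20]=0xf9, mem[0x22]=0xda, mem[0x19]=0xfb, mem[0x08]=0x85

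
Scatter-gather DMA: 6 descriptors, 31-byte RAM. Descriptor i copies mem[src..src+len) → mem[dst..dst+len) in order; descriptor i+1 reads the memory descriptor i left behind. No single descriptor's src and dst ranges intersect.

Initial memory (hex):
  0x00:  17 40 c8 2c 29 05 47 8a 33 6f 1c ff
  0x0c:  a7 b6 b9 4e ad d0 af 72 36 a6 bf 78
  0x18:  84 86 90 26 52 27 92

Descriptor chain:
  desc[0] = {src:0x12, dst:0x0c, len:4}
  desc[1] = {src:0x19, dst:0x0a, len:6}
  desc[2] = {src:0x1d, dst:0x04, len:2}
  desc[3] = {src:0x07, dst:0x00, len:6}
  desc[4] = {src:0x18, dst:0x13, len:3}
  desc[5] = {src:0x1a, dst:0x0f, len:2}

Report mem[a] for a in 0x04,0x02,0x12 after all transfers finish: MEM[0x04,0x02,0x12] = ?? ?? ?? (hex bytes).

MEM[0x04,0x02,0x12] = 90 6f af

  after D0: wrote 4B at 0x0c = af7236a6
  after D1: wrote 6B at 0x0a = 869026522792
  after D2: wrote 2B at 0x04 = 2792
  after D3: wrote 6B at 0x00 = 8a336f869026
  after D4: wrote 3B at 0x13 = 848690
  after D5: wrote 2B at 0x0f = 9026
query mem[0x04]=0x90, mem[0x02]=0x6f, mem[0x12]=0xaf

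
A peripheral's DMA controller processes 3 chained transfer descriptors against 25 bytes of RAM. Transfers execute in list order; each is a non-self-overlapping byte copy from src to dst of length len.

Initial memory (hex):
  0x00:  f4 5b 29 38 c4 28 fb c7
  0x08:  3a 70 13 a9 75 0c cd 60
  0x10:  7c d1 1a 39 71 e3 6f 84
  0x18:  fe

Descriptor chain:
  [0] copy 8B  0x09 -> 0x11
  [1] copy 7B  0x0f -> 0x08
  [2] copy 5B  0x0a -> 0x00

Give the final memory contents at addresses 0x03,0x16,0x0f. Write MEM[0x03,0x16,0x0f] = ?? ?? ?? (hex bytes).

MEM[0x03,0x16,0x0f] = 75 cd 60

[0] 0x09->0x11 len=8 : 70 13 a9 75 0c cd 60 7c
[1] 0x0f->0x08 len=7 : 60 7c 70 13 a9 75 0c
[2] 0x0a->0x00 len=5 : 70 13 a9 75 0c
query mem[0x03]=0x75, mem[0x16]=0xcd, mem[0x0f]=0x60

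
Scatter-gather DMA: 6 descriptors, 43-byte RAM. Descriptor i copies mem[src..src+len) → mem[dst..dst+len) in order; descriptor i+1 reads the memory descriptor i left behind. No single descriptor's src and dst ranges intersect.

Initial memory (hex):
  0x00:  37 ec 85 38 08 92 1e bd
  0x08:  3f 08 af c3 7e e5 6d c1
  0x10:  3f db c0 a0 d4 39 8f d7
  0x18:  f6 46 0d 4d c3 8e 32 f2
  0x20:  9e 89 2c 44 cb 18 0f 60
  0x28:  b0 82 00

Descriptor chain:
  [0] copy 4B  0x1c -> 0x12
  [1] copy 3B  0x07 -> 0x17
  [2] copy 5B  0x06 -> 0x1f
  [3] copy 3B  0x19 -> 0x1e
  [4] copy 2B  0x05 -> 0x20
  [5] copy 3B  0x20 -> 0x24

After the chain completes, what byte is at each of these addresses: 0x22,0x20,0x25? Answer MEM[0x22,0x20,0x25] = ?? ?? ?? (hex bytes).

MEM[0x22,0x20,0x25] = 08 92 1e

[0] 0x1c->0x12 len=4 : c3 8e 32 f2
[1] 0x07->0x17 len=3 : bd 3f 08
[2] 0x06->0x1f len=5 : 1e bd 3f 08 af
[3] 0x19->0x1e len=3 : 08 0d 4d
[4] 0x05->0x20 len=2 : 92 1e
[5] 0x20->0x24 len=3 : 92 1e 08
query mem[0x22]=0x08, mem[0x20]=0x92, mem[0x25]=0x1e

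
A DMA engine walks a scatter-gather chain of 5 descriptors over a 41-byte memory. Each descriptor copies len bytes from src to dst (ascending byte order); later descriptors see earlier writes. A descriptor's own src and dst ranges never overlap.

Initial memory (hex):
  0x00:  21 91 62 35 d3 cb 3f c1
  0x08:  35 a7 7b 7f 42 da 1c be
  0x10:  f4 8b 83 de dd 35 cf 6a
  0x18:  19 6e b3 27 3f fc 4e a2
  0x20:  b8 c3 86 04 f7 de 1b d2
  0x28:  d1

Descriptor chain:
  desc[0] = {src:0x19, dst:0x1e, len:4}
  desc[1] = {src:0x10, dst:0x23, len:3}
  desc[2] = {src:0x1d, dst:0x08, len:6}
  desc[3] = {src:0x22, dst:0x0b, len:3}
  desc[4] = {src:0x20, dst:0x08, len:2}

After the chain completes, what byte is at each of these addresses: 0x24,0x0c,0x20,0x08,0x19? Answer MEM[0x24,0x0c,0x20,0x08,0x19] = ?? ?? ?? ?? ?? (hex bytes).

MEM[0x24,0x0c,0x20,0x08,0x19] = 8b f4 27 27 6e

D0: mem[0x1e..0x21] <- [6e b3 27 3f]
D1: mem[0x23..0x25] <- [f4 8b 83]
D2: mem[0x08..0x0d] <- [fc 6e b3 27 3f 86]
D3: mem[0x0b..0x0d] <- [86 f4 8b]
D4: mem[0x08..0x09] <- [27 3f]
query mem[0x24]=0x8b, mem[0x0c]=0xf4, mem[0x20]=0x27, mem[0x08]=0x27, mem[0x19]=0x6e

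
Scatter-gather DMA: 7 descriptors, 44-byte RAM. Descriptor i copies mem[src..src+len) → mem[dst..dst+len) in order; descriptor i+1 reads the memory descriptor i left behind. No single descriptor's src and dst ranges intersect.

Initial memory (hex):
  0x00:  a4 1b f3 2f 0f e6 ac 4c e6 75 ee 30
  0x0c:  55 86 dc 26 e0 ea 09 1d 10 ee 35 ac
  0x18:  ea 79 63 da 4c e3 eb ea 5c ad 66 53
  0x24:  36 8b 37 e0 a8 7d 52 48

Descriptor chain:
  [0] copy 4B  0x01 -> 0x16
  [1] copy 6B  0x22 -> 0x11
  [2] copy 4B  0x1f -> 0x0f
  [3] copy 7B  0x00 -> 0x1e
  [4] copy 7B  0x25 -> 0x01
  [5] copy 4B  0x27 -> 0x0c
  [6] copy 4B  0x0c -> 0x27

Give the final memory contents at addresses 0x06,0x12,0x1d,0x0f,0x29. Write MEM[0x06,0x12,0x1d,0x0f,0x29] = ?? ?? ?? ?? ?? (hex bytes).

#0 dst[0x16+4] := {0x1b,0xf3,0x2f,0x0f}
#1 dst[0x11+6] := {0x66,0x53,0x36,0x8b,0x37,0xe0}
#2 dst[0x0f+4] := {0xea,0x5c,0xad,0x66}
#3 dst[0x1e+7] := {0xa4,0x1b,0xf3,0x2f,0x0f,0xe6,0xac}
#4 dst[0x01+7] := {0x8b,0x37,0xe0,0xa8,0x7d,0x52,0x48}
#5 dst[0x0c+4] := {0xe0,0xa8,0x7d,0x52}
#6 dst[0x27+4] := {0xe0,0xa8,0x7d,0x52}
query mem[0x06]=0x52, mem[0x12]=0x66, mem[0x1d]=0xe3, mem[0x0f]=0x52, mem[0x29]=0x7d

MEM[0x06,0x12,0x1d,0x0f,0x29] = 52 66 e3 52 7d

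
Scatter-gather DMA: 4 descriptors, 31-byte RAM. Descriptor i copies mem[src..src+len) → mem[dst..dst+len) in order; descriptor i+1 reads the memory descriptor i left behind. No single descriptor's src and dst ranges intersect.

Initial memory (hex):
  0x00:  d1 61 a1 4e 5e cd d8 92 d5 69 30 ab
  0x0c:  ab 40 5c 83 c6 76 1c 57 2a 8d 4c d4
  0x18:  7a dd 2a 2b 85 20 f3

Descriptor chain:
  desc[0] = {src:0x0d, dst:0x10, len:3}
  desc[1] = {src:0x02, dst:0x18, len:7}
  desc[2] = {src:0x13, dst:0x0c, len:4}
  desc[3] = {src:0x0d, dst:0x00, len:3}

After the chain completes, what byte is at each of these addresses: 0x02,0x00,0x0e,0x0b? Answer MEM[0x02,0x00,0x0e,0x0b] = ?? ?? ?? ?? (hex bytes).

MEM[0x02,0x00,0x0e,0x0b] = 4c 2a 8d ab

#0 dst[0x10+3] := {0x40,0x5c,0x83}
#1 dst[0x18+7] := {0xa1,0x4e,0x5e,0xcd,0xd8,0x92,0xd5}
#2 dst[0x0c+4] := {0x57,0x2a,0x8d,0x4c}
#3 dst[0x00+3] := {0x2a,0x8d,0x4c}
query mem[0x02]=0x4c, mem[0x00]=0x2a, mem[0x0e]=0x8d, mem[0x0b]=0xab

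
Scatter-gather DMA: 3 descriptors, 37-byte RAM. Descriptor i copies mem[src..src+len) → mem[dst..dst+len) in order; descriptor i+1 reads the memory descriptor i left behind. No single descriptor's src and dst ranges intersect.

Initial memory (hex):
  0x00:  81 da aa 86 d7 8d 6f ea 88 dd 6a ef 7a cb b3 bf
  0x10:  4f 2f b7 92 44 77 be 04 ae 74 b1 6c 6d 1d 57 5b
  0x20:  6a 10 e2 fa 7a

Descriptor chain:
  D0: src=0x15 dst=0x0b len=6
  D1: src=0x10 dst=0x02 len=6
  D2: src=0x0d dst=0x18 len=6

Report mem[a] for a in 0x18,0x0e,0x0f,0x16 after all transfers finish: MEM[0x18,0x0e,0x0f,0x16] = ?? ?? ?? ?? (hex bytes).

#0 dst[0x0b+6] := {0x77,0xbe,0x04,0xae,0x74,0xb1}
#1 dst[0x02+6] := {0xb1,0x2f,0xb7,0x92,0x44,0x77}
#2 dst[0x18+6] := {0x04,0xae,0x74,0xb1,0x2f,0xb7}
query mem[0x18]=0x04, mem[0x0e]=0xae, mem[0x0f]=0x74, mem[0x16]=0xbe

MEM[0x18,0x0e,0x0f,0x16] = 04 ae 74 be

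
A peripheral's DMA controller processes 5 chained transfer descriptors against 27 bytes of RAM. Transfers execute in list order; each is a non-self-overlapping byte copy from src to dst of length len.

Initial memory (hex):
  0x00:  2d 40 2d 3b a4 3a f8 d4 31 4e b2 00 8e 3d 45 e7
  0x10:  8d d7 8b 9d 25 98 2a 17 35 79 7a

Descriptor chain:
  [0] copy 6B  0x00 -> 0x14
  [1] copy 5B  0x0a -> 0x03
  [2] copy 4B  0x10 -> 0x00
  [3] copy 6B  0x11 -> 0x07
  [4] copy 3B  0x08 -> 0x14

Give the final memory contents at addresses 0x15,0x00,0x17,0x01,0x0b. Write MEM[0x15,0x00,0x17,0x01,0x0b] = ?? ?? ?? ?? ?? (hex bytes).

  after D0: wrote 6B at 0x14 = 2d402d3ba43a
  after D1: wrote 5B at 0x03 = b2008e3d45
  after D2: wrote 4B at 0x00 = 8dd78b9d
  after D3: wrote 6B at 0x07 = d78b9d2d402d
  after D4: wrote 3B at 0x14 = 8b9d2d
query mem[0x15]=0x9d, mem[0x00]=0x8d, mem[0x17]=0x3b, mem[0x01]=0xd7, mem[0x0b]=0x40

MEM[0x15,0x00,0x17,0x01,0x0b] = 9d 8d 3b d7 40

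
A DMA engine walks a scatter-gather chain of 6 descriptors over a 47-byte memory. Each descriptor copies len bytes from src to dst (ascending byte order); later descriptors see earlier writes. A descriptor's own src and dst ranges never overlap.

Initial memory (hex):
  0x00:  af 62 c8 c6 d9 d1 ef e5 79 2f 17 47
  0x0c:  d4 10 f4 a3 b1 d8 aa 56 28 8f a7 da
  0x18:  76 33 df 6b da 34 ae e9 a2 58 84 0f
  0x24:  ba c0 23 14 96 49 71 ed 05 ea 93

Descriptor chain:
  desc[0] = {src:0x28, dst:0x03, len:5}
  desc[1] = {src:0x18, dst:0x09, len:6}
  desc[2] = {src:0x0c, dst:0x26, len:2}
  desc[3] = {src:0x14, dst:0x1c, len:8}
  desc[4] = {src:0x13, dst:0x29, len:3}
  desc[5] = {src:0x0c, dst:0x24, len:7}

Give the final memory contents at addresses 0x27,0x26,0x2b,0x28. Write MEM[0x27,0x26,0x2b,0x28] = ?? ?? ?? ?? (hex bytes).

MEM[0x27,0x26,0x2b,0x28] = a3 34 8f b1

  after D0: wrote 5B at 0x03 = 964971ed05
  after D1: wrote 6B at 0x09 = 7633df6bda34
  after D2: wrote 2B at 0x26 = 6bda
  after D3: wrote 8B at 0x1c = 288fa7da7633df6b
  after D4: wrote 3B at 0x29 = 56288f
  after D5: wrote 7B at 0x24 = 6bda34a3b1d8aa
query mem[0x27]=0xa3, mem[0x26]=0x34, mem[0x2b]=0x8f, mem[0x28]=0xb1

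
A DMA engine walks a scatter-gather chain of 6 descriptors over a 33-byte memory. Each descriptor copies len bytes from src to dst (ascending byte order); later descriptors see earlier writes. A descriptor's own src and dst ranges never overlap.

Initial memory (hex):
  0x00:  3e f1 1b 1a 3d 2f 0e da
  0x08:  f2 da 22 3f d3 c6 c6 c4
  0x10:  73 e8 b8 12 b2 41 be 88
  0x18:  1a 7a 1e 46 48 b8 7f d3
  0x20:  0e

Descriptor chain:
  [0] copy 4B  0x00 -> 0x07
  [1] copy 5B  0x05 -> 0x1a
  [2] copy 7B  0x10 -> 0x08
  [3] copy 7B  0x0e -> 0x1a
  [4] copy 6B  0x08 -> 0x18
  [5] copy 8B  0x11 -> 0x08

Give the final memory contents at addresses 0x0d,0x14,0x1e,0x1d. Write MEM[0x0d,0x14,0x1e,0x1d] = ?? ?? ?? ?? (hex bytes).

MEM[0x0d,0x14,0x1e,0x1d] = be b2 b8 41

#0 dst[0x07+4] := {0x3e,0xf1,0x1b,0x1a}
#1 dst[0x1a+5] := {0x2f,0x0e,0x3e,0xf1,0x1b}
#2 dst[0x08+7] := {0x73,0xe8,0xb8,0x12,0xb2,0x41,0xbe}
#3 dst[0x1a+7] := {0xbe,0xc4,0x73,0xe8,0xb8,0x12,0xb2}
#4 dst[0x18+6] := {0x73,0xe8,0xb8,0x12,0xb2,0x41}
#5 dst[0x08+8] := {0xe8,0xb8,0x12,0xb2,0x41,0xbe,0x88,0x73}
query mem[0x0d]=0xbe, mem[0x14]=0xb2, mem[0x1e]=0xb8, mem[0x1d]=0x41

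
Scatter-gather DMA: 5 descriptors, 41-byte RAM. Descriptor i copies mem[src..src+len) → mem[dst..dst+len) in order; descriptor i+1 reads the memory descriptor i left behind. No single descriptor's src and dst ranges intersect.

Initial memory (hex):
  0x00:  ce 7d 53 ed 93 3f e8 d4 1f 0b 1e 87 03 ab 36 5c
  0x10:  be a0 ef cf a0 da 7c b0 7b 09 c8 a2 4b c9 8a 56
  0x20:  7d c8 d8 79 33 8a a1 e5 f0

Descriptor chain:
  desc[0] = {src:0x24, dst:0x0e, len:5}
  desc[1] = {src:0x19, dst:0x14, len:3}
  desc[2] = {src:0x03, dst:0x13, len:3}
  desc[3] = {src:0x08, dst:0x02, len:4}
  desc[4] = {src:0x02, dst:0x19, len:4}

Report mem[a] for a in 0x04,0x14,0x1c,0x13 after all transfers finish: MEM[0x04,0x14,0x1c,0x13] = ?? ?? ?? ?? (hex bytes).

D0: mem[0x0e..0x12] <- [33 8a a1 e5 f0]
D1: mem[0x14..0x16] <- [09 c8 a2]
D2: mem[0x13..0x15] <- [ed 93 3f]
D3: mem[0x02..0x05] <- [1f 0b 1e 87]
D4: mem[0x19..0x1c] <- [1f 0b 1e 87]
query mem[0x04]=0x1e, mem[0x14]=0x93, mem[0x1c]=0x87, mem[0x13]=0xed

MEM[0x04,0x14,0x1c,0x13] = 1e 93 87 ed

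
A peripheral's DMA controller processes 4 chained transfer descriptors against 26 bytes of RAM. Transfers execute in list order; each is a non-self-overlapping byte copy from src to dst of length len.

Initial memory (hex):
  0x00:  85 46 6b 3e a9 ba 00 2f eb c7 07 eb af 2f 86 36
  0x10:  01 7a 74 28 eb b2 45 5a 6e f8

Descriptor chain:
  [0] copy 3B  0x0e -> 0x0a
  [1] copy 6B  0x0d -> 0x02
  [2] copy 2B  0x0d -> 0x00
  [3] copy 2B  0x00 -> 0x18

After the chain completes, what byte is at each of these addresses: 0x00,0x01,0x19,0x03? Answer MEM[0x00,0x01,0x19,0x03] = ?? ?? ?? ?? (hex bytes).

MEM[0x00,0x01,0x19,0x03] = 2f 86 86 86

[0] 0x0e->0x0a len=3 : 86 36 01
[1] 0x0d->0x02 len=6 : 2f 86 36 01 7a 74
[2] 0x0d->0x00 len=2 : 2f 86
[3] 0x00->0x18 len=2 : 2f 86
query mem[0x00]=0x2f, mem[0x01]=0x86, mem[0x19]=0x86, mem[0x03]=0x86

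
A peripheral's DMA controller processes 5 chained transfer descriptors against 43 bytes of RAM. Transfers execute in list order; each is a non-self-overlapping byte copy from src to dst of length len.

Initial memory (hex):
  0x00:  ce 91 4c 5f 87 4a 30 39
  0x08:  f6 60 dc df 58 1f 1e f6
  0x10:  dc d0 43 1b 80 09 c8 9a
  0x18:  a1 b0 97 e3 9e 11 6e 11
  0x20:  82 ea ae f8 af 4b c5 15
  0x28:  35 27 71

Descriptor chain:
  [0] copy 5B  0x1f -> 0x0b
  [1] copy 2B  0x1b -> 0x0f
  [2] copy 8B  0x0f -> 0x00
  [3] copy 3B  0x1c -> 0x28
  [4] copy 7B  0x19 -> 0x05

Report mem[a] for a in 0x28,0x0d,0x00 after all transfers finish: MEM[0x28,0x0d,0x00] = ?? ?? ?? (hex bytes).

D0: mem[0x0b..0x0f] <- [11 82 ea ae f8]
D1: mem[0x0f..0x10] <- [e3 9e]
D2: mem[0x00..0x07] <- [e3 9e d0 43 1b 80 09 c8]
D3: mem[0x28..0x2a] <- [9e 11 6e]
D4: mem[0x05..0x0b] <- [b0 97 e3 9e 11 6e 11]
query mem[0x28]=0x9e, mem[0x0d]=0xea, mem[0x00]=0xe3

MEM[0x28,0x0d,0x00] = 9e ea e3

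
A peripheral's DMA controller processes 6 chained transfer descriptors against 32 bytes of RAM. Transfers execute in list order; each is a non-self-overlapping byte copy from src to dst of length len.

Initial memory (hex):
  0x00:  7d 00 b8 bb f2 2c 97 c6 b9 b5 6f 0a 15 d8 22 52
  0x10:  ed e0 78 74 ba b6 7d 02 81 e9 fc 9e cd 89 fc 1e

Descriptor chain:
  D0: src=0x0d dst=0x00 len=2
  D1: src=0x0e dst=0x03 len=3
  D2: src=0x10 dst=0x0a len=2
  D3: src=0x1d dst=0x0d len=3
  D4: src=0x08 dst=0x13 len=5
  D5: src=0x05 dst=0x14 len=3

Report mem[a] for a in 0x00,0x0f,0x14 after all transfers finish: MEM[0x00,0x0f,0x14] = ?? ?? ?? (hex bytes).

MEM[0x00,0x0f,0x14] = d8 1e ed

[0] 0x0d->0x00 len=2 : d8 22
[1] 0x0e->0x03 len=3 : 22 52 ed
[2] 0x10->0x0a len=2 : ed e0
[3] 0x1d->0x0d len=3 : 89 fc 1e
[4] 0x08->0x13 len=5 : b9 b5 ed e0 15
[5] 0x05->0x14 len=3 : ed 97 c6
query mem[0x00]=0xd8, mem[0x0f]=0x1e, mem[0x14]=0xed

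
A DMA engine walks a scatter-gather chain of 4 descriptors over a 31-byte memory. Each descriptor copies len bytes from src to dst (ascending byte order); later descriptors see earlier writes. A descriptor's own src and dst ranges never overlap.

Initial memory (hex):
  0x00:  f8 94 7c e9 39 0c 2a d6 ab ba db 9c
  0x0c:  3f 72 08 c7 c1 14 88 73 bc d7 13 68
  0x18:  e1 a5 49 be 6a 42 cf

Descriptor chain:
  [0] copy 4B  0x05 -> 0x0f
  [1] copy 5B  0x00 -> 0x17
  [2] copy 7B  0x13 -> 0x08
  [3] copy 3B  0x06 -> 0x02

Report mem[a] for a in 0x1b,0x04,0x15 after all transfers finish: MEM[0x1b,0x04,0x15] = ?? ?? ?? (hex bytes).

MEM[0x1b,0x04,0x15] = 39 73 d7

[0] 0x05->0x0f len=4 : 0c 2a d6 ab
[1] 0x00->0x17 len=5 : f8 94 7c e9 39
[2] 0x13->0x08 len=7 : 73 bc d7 13 f8 94 7c
[3] 0x06->0x02 len=3 : 2a d6 73
query mem[0x1b]=0x39, mem[0x04]=0x73, mem[0x15]=0xd7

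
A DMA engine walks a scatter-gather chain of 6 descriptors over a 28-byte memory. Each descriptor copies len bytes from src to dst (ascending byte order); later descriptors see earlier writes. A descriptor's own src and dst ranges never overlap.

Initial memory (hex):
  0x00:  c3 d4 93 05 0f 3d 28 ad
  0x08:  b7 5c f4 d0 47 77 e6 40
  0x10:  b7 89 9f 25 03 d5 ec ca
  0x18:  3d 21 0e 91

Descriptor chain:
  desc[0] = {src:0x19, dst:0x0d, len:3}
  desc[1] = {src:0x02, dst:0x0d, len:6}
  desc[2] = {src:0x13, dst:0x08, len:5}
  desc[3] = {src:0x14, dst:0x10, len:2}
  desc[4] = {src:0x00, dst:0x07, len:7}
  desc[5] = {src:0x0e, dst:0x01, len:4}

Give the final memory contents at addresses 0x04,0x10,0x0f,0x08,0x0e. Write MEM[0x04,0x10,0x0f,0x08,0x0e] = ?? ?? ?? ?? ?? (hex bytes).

  after D0: wrote 3B at 0x0d = 210e91
  after D1: wrote 6B at 0x0d = 93050f3d28ad
  after D2: wrote 5B at 0x08 = 2503d5ecca
  after D3: wrote 2B at 0x10 = 03d5
  after D4: wrote 7B at 0x07 = c3d493050f3d28
  after D5: wrote 4B at 0x01 = 050f03d5
query mem[0x04]=0xd5, mem[0x10]=0x03, mem[0x0f]=0x0f, mem[0x08]=0xd4, mem[0x0e]=0x05

MEM[0x04,0x10,0x0f,0x08,0x0e] = d5 03 0f d4 05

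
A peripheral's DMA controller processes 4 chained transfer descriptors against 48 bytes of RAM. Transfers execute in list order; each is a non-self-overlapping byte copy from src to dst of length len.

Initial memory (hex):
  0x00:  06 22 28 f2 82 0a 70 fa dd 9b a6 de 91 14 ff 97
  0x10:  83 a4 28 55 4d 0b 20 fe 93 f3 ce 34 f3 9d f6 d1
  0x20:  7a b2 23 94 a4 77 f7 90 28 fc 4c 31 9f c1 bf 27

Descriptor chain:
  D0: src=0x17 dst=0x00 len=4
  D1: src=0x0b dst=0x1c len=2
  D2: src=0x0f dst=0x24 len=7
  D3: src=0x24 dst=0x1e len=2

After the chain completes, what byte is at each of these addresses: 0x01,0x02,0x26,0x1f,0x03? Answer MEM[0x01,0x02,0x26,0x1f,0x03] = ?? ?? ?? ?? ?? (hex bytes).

D0: mem[0x00..0x03] <- [fe 93 f3 ce]
D1: mem[0x1c..0x1d] <- [de 91]
D2: mem[0x24..0x2a] <- [97 83 a4 28 55 4d 0b]
D3: mem[0x1e..0x1f] <- [97 83]
query mem[0x01]=0x93, mem[0x02]=0xf3, mem[0x26]=0xa4, mem[0x1f]=0x83, mem[0x03]=0xce

MEM[0x01,0x02,0x26,0x1f,0x03] = 93 f3 a4 83 ce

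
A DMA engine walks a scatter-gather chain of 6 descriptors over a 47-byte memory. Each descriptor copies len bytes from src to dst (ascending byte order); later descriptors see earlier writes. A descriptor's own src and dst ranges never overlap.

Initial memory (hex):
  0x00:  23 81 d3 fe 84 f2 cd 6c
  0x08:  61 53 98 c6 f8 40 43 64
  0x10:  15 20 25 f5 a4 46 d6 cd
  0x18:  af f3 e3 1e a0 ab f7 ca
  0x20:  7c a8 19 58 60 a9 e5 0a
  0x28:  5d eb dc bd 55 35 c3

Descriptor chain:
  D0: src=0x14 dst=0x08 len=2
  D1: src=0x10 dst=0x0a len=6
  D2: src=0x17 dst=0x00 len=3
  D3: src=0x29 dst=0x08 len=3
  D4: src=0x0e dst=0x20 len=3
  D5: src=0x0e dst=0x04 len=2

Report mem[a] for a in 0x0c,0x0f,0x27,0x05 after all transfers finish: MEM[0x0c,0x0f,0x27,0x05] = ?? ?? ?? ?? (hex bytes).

MEM[0x0c,0x0f,0x27,0x05] = 25 46 0a 46

#0 dst[0x08+2] := {0xa4,0x46}
#1 dst[0x0a+6] := {0x15,0x20,0x25,0xf5,0xa4,0x46}
#2 dst[0x00+3] := {0xcd,0xaf,0xf3}
#3 dst[0x08+3] := {0xeb,0xdc,0xbd}
#4 dst[0x20+3] := {0xa4,0x46,0x15}
#5 dst[0x04+2] := {0xa4,0x46}
query mem[0x0c]=0x25, mem[0x0f]=0x46, mem[0x27]=0x0a, mem[0x05]=0x46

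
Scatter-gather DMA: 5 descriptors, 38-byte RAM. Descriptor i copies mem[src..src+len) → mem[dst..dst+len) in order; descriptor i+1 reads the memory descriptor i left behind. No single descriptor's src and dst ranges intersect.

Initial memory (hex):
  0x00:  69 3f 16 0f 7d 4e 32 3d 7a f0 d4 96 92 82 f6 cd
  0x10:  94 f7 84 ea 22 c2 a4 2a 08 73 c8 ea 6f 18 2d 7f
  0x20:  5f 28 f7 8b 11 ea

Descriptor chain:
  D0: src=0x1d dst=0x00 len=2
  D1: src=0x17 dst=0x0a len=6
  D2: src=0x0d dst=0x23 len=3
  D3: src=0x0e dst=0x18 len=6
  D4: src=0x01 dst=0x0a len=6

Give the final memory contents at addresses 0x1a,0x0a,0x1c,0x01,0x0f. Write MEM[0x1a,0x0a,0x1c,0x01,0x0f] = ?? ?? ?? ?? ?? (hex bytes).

MEM[0x1a,0x0a,0x1c,0x01,0x0f] = 94 2d 84 2d 32

[0] 0x1d->0x00 len=2 : 18 2d
[1] 0x17->0x0a len=6 : 2a 08 73 c8 ea 6f
[2] 0x0d->0x23 len=3 : c8 ea 6f
[3] 0x0e->0x18 len=6 : ea 6f 94 f7 84 ea
[4] 0x01->0x0a len=6 : 2d 16 0f 7d 4e 32
query mem[0x1a]=0x94, mem[0x0a]=0x2d, mem[0x1c]=0x84, mem[0x01]=0x2d, mem[0x0f]=0x32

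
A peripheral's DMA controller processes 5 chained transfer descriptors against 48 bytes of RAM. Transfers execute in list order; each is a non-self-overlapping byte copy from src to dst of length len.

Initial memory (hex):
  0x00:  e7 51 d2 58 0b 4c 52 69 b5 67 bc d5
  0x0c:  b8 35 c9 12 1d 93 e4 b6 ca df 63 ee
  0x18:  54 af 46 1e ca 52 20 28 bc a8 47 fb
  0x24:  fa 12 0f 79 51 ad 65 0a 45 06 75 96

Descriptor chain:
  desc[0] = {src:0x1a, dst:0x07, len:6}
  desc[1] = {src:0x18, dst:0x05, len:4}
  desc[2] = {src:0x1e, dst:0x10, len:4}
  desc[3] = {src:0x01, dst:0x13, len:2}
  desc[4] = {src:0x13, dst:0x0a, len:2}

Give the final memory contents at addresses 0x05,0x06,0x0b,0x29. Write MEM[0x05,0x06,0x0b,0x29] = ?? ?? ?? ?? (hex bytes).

MEM[0x05,0x06,0x0b,0x29] = 54 af d2 ad

D0: mem[0x07..0x0c] <- [46 1e ca 52 20 28]
D1: mem[0x05..0x08] <- [54 af 46 1e]
D2: mem[0x10..0x13] <- [20 28 bc a8]
D3: mem[0x13..0x14] <- [51 d2]
D4: mem[0x0a..0x0b] <- [51 d2]
query mem[0x05]=0x54, mem[0x06]=0xaf, mem[0x0b]=0xd2, mem[0x29]=0xad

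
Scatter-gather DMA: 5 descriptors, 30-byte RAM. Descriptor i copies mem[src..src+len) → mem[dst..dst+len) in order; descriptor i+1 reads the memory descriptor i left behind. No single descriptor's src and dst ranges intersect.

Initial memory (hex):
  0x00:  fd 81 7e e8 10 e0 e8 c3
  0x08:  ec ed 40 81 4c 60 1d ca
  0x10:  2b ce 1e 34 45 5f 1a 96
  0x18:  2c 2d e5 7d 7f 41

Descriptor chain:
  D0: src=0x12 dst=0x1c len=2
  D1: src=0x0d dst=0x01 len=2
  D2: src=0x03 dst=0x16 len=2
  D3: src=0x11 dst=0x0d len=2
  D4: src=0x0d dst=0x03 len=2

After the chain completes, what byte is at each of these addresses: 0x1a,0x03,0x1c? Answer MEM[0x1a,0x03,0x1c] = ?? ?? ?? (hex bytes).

MEM[0x1a,0x03,0x1c] = e5 ce 1e

[0] 0x12->0x1c len=2 : 1e 34
[1] 0x0d->0x01 len=2 : 60 1d
[2] 0x03->0x16 len=2 : e8 10
[3] 0x11->0x0d len=2 : ce 1e
[4] 0x0d->0x03 len=2 : ce 1e
query mem[0x1a]=0xe5, mem[0x03]=0xce, mem[0x1c]=0x1e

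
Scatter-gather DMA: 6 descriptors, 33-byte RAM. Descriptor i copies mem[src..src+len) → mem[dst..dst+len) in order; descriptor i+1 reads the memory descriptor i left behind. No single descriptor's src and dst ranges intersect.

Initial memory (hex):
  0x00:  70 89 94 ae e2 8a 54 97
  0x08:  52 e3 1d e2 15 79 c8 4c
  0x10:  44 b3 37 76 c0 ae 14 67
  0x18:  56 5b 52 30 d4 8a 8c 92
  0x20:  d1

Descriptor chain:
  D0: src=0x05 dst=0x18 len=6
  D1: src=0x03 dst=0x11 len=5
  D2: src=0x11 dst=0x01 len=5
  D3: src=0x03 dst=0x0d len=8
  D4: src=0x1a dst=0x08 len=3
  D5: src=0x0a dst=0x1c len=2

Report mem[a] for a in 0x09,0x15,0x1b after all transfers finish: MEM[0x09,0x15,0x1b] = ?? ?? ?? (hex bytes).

MEM[0x09,0x15,0x1b] = 52 97 52

  after D0: wrote 6B at 0x18 = 8a549752e31d
  after D1: wrote 5B at 0x11 = aee28a5497
  after D2: wrote 5B at 0x01 = aee28a5497
  after D3: wrote 8B at 0x0d = 8a5497549752e31d
  after D4: wrote 3B at 0x08 = 9752e3
  after D5: wrote 2B at 0x1c = e3e2
query mem[0x09]=0x52, mem[0x15]=0x97, mem[0x1b]=0x52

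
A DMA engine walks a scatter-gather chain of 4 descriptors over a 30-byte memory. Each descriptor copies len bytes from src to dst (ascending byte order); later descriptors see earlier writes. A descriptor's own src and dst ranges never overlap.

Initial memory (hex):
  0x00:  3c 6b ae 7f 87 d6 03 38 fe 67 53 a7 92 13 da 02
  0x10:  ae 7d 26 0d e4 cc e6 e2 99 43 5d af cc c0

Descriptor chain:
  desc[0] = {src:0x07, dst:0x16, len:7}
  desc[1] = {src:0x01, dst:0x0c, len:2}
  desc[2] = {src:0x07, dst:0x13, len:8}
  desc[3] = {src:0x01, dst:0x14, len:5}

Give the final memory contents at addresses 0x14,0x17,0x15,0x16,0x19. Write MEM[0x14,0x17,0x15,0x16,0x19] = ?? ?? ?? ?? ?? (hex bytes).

[0] 0x07->0x16 len=7 : 38 fe 67 53 a7 92 13
[1] 0x01->0x0c len=2 : 6b ae
[2] 0x07->0x13 len=8 : 38 fe 67 53 a7 6b ae da
[3] 0x01->0x14 len=5 : 6b ae 7f 87 d6
query mem[0x14]=0x6b, mem[0x17]=0x87, mem[0x15]=0xae, mem[0x16]=0x7f, mem[0x19]=0xae

MEM[0x14,0x17,0x15,0x16,0x19] = 6b 87 ae 7f ae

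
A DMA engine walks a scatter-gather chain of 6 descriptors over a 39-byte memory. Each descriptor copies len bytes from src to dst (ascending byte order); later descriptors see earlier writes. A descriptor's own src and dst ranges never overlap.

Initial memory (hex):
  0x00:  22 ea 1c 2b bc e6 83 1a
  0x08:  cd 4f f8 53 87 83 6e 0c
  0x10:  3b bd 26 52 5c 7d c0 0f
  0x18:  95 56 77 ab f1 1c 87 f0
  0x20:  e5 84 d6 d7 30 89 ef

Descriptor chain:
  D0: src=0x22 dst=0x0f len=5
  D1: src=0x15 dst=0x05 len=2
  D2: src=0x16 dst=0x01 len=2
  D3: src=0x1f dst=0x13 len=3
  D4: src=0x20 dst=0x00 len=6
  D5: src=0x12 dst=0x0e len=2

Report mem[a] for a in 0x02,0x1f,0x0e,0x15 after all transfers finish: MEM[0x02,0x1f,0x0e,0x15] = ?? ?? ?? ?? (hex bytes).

MEM[0x02,0x1f,0x0e,0x15] = d6 f0 89 84

#0 dst[0x0f+5] := {0xd6,0xd7,0x30,0x89,0xef}
#1 dst[0x05+2] := {0x7d,0xc0}
#2 dst[0x01+2] := {0xc0,0x0f}
#3 dst[0x13+3] := {0xf0,0xe5,0x84}
#4 dst[0x00+6] := {0xe5,0x84,0xd6,0xd7,0x30,0x89}
#5 dst[0x0e+2] := {0x89,0xf0}
query mem[0x02]=0xd6, mem[0x1f]=0xf0, mem[0x0e]=0x89, mem[0x15]=0x84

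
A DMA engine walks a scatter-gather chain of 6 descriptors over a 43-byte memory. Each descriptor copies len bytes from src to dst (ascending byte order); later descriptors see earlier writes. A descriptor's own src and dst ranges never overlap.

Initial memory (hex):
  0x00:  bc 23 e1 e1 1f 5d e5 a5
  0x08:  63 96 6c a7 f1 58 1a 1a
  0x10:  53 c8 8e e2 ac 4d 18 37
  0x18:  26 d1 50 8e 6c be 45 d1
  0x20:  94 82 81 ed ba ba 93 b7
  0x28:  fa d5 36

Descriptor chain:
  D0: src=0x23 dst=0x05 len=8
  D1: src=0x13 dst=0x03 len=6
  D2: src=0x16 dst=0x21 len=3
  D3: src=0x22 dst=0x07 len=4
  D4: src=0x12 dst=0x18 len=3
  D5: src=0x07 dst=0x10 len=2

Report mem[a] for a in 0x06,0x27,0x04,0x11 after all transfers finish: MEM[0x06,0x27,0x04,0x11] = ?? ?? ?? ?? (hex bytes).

MEM[0x06,0x27,0x04,0x11] = 18 b7 ac 26

D0: mem[0x05..0x0c] <- [ed ba ba 93 b7 fa d5 36]
D1: mem[0x03..0x08] <- [e2 ac 4d 18 37 26]
D2: mem[0x21..0x23] <- [18 37 26]
D3: mem[0x07..0x0a] <- [37 26 ba ba]
D4: mem[0x18..0x1a] <- [8e e2 ac]
D5: mem[0x10..0x11] <- [37 26]
query mem[0x06]=0x18, mem[0x27]=0xb7, mem[0x04]=0xac, mem[0x11]=0x26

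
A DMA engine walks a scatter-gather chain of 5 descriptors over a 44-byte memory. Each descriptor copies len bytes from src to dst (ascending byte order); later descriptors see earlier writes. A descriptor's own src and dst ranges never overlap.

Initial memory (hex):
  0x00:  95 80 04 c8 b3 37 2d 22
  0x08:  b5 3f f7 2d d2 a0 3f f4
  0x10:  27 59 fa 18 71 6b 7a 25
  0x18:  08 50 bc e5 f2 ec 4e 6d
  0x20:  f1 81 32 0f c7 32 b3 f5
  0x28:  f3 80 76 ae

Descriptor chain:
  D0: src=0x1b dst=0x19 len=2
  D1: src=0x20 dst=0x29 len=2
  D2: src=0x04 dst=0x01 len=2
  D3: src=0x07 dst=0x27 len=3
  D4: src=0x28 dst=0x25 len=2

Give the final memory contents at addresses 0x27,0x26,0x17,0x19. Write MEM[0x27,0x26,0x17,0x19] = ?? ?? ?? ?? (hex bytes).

MEM[0x27,0x26,0x17,0x19] = 22 3f 25 e5

  after D0: wrote 2B at 0x19 = e5f2
  after D1: wrote 2B at 0x29 = f181
  after D2: wrote 2B at 0x01 = b337
  after D3: wrote 3B at 0x27 = 22b53f
  after D4: wrote 2B at 0x25 = b53f
query mem[0x27]=0x22, mem[0x26]=0x3f, mem[0x17]=0x25, mem[0x19]=0xe5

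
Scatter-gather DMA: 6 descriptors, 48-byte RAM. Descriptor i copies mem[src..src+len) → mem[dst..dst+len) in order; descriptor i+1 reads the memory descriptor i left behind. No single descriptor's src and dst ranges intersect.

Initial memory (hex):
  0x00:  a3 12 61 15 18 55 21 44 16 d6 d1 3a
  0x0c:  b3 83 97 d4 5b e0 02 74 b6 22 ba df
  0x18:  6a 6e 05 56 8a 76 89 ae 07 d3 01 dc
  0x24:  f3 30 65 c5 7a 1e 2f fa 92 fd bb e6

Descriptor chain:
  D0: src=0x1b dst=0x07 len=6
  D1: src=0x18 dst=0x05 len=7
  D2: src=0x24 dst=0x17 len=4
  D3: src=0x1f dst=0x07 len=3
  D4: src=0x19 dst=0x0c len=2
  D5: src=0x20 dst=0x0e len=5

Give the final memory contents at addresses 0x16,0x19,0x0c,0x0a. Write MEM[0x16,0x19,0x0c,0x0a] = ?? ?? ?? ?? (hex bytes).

MEM[0x16,0x19,0x0c,0x0a] = ba 65 65 76

#0 dst[0x07+6] := {0x56,0x8a,0x76,0x89,0xae,0x07}
#1 dst[0x05+7] := {0x6a,0x6e,0x05,0x56,0x8a,0x76,0x89}
#2 dst[0x17+4] := {0xf3,0x30,0x65,0xc5}
#3 dst[0x07+3] := {0xae,0x07,0xd3}
#4 dst[0x0c+2] := {0x65,0xc5}
#5 dst[0x0e+5] := {0x07,0xd3,0x01,0xdc,0xf3}
query mem[0x16]=0xba, mem[0x19]=0x65, mem[0x0c]=0x65, mem[0x0a]=0x76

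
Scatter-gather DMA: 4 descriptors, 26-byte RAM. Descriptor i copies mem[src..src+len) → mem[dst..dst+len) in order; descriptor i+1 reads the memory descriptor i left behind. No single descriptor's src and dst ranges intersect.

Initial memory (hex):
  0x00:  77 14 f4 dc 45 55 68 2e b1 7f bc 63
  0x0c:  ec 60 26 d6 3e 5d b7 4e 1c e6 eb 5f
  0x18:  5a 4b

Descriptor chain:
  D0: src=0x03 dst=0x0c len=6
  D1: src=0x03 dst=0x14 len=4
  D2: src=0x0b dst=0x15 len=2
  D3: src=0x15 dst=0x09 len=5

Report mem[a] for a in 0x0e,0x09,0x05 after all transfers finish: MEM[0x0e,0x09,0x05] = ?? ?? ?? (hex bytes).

MEM[0x0e,0x09,0x05] = 55 63 55

#0 dst[0x0c+6] := {0xdc,0x45,0x55,0x68,0x2e,0xb1}
#1 dst[0x14+4] := {0xdc,0x45,0x55,0x68}
#2 dst[0x15+2] := {0x63,0xdc}
#3 dst[0x09+5] := {0x63,0xdc,0x68,0x5a,0x4b}
query mem[0x0e]=0x55, mem[0x09]=0x63, mem[0x05]=0x55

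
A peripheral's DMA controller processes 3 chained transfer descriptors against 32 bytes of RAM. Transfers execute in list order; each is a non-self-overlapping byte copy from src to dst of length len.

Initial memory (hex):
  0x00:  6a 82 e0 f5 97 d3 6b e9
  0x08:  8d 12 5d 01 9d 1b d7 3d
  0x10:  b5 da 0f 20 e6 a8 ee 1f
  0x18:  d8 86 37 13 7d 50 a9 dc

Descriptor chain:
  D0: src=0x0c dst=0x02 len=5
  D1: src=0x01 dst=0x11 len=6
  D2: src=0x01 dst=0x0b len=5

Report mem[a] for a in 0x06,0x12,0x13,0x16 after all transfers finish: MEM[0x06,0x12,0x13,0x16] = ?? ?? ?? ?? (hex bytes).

MEM[0x06,0x12,0x13,0x16] = b5 9d 1b b5

  after D0: wrote 5B at 0x02 = 9d1bd73db5
  after D1: wrote 6B at 0x11 = 829d1bd73db5
  after D2: wrote 5B at 0x0b = 829d1bd73d
query mem[0x06]=0xb5, mem[0x12]=0x9d, mem[0x13]=0x1b, mem[0x16]=0xb5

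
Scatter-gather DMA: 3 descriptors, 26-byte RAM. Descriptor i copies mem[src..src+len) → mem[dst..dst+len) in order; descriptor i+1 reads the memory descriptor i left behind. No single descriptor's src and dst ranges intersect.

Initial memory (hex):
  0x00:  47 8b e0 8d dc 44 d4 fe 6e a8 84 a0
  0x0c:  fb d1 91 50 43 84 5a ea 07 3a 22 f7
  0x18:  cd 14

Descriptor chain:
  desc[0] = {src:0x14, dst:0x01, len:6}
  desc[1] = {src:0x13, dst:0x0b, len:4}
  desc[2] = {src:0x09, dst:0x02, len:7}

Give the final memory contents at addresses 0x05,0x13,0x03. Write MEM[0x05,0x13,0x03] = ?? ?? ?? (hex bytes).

MEM[0x05,0x13,0x03] = 07 ea 84

D0: mem[0x01..0x06] <- [07 3a 22 f7 cd 14]
D1: mem[0x0b..0x0e] <- [ea 07 3a 22]
D2: mem[0x02..0x08] <- [a8 84 ea 07 3a 22 50]
query mem[0x05]=0x07, mem[0x13]=0xea, mem[0x03]=0x84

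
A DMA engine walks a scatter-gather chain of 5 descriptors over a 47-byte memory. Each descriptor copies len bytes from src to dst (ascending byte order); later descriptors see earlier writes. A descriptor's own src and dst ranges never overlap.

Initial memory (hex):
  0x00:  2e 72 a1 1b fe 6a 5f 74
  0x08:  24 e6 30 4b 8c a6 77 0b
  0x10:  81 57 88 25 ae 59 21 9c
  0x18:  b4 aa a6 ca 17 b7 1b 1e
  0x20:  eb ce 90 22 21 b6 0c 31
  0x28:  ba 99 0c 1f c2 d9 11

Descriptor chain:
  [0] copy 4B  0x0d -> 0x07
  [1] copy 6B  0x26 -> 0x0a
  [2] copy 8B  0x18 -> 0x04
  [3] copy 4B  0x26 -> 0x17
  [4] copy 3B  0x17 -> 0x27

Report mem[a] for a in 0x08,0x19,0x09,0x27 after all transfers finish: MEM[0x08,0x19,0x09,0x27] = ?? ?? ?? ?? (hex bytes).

D0: mem[0x07..0x0a] <- [a6 77 0b 81]
D1: mem[0x0a..0x0f] <- [0c 31 ba 99 0c 1f]
D2: mem[0x04..0x0b] <- [b4 aa a6 ca 17 b7 1b 1e]
D3: mem[0x17..0x1a] <- [0c 31 ba 99]
D4: mem[0x27..0x29] <- [0c 31 ba]
query mem[0x08]=0x17, mem[0x19]=0xba, mem[0x09]=0xb7, mem[0x27]=0x0c

MEM[0x08,0x19,0x09,0x27] = 17 ba b7 0c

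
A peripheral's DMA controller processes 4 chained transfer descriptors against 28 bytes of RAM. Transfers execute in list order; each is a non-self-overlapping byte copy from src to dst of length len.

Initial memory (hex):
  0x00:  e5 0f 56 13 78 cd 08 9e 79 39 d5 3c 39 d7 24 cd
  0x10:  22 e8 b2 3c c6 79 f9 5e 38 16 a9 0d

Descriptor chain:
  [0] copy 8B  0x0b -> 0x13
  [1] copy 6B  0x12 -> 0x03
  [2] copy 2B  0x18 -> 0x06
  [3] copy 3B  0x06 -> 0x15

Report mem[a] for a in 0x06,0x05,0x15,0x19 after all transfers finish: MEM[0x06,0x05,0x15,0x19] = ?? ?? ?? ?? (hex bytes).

  after D0: wrote 8B at 0x13 = 3c39d724cd22e8b2
  after D1: wrote 6B at 0x03 = b23c39d724cd
  after D2: wrote 2B at 0x06 = 22e8
  after D3: wrote 3B at 0x15 = 22e8cd
query mem[0x06]=0x22, mem[0x05]=0x39, mem[0x15]=0x22, mem[0x19]=0xe8

MEM[0x06,0x05,0x15,0x19] = 22 39 22 e8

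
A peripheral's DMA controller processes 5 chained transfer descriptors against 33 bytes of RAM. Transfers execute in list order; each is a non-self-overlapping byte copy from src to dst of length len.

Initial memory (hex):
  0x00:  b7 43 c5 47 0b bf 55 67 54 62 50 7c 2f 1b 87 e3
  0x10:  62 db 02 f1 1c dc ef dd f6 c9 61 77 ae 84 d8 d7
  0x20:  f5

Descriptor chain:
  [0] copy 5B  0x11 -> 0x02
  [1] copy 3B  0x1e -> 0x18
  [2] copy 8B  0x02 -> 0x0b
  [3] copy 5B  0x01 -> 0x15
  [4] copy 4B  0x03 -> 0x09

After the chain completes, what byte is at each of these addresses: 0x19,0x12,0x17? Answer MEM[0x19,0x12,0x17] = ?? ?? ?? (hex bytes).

[0] 0x11->0x02 len=5 : db 02 f1 1c dc
[1] 0x1e->0x18 len=3 : d8 d7 f5
[2] 0x02->0x0b len=8 : db 02 f1 1c dc 67 54 62
[3] 0x01->0x15 len=5 : 43 db 02 f1 1c
[4] 0x03->0x09 len=4 : 02 f1 1c dc
query mem[0x19]=0x1c, mem[0x12]=0x62, mem[0x17]=0x02

MEM[0x19,0x12,0x17] = 1c 62 02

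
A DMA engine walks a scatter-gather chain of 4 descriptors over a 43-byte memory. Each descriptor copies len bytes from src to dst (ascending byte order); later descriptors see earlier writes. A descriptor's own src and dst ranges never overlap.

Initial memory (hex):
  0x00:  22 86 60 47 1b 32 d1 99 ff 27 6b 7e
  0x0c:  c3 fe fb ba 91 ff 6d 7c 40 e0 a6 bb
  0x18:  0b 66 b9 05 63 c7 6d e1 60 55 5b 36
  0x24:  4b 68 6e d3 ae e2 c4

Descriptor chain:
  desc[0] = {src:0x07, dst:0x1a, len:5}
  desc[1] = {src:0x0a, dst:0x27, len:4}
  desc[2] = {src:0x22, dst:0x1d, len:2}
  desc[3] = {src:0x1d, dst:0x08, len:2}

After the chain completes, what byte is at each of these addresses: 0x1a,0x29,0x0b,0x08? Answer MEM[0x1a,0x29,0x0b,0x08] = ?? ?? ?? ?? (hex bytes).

MEM[0x1a,0x29,0x0b,0x08] = 99 c3 7e 5b

[0] 0x07->0x1a len=5 : 99 ff 27 6b 7e
[1] 0x0a->0x27 len=4 : 6b 7e c3 fe
[2] 0x22->0x1d len=2 : 5b 36
[3] 0x1d->0x08 len=2 : 5b 36
query mem[0x1a]=0x99, mem[0x29]=0xc3, mem[0x0b]=0x7e, mem[0x08]=0x5b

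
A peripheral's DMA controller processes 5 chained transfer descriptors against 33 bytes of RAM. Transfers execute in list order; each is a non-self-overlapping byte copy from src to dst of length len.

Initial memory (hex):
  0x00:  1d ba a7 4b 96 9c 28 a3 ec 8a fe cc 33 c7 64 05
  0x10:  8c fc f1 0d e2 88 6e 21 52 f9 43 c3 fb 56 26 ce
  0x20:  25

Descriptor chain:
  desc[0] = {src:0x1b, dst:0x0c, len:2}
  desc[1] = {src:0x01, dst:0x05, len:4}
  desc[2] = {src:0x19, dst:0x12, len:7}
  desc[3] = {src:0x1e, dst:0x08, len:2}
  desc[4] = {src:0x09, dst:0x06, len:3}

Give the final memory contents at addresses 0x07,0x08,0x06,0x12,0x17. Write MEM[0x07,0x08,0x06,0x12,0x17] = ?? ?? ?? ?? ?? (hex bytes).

D0: mem[0x0c..0x0d] <- [c3 fb]
D1: mem[0x05..0x08] <- [ba a7 4b 96]
D2: mem[0x12..0x18] <- [f9 43 c3 fb 56 26 ce]
D3: mem[0x08..0x09] <- [26 ce]
D4: mem[0x06..0x08] <- [ce fe cc]
query mem[0x07]=0xfe, mem[0x08]=0xcc, mem[0x06]=0xce, mem[0x12]=0xf9, mem[0x17]=0x26

MEM[0x07,0x08,0x06,0x12,0x17] = fe cc ce f9 26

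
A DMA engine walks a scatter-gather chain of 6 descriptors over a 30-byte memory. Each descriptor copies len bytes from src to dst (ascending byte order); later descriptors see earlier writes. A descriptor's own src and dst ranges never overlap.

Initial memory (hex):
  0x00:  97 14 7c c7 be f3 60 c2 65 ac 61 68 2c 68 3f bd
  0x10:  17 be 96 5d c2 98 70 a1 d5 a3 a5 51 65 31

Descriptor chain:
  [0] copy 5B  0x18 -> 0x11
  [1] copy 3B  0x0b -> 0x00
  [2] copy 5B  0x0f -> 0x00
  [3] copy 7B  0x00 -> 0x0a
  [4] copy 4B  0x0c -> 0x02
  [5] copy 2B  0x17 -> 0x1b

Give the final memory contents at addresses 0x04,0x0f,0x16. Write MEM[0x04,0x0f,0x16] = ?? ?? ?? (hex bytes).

MEM[0x04,0x0f,0x16] = a5 f3 70

#0 dst[0x11+5] := {0xd5,0xa3,0xa5,0x51,0x65}
#1 dst[0x00+3] := {0x68,0x2c,0x68}
#2 dst[0x00+5] := {0xbd,0x17,0xd5,0xa3,0xa5}
#3 dst[0x0a+7] := {0xbd,0x17,0xd5,0xa3,0xa5,0xf3,0x60}
#4 dst[0x02+4] := {0xd5,0xa3,0xa5,0xf3}
#5 dst[0x1b+2] := {0xa1,0xd5}
query mem[0x04]=0xa5, mem[0x0f]=0xf3, mem[0x16]=0x70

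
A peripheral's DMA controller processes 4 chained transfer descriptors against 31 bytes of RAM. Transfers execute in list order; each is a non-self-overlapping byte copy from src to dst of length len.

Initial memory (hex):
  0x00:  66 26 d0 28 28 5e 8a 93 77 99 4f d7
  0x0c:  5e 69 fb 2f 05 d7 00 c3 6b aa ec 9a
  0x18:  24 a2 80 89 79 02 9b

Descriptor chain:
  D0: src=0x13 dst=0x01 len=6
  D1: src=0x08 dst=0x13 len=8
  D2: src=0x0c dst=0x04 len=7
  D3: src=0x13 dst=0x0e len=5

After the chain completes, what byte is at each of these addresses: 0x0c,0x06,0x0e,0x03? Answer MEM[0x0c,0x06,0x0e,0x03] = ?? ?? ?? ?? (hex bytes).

MEM[0x0c,0x06,0x0e,0x03] = 5e fb 77 aa

  after D0: wrote 6B at 0x01 = c36baaec9a24
  after D1: wrote 8B at 0x13 = 77994fd75e69fb2f
  after D2: wrote 7B at 0x04 = 5e69fb2f05d700
  after D3: wrote 5B at 0x0e = 77994fd75e
query mem[0x0c]=0x5e, mem[0x06]=0xfb, mem[0x0e]=0x77, mem[0x03]=0xaa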